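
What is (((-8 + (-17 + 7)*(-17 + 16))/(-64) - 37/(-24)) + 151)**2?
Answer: 214358881/9216 ≈ 23259.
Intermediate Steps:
(((-8 + (-17 + 7)*(-17 + 16))/(-64) - 37/(-24)) + 151)**2 = (((-8 - 10*(-1))*(-1/64) - 37*(-1/24)) + 151)**2 = (((-8 + 10)*(-1/64) + 37/24) + 151)**2 = ((2*(-1/64) + 37/24) + 151)**2 = ((-1/32 + 37/24) + 151)**2 = (145/96 + 151)**2 = (14641/96)**2 = 214358881/9216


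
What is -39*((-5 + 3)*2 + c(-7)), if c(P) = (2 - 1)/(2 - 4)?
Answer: 351/2 ≈ 175.50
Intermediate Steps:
c(P) = -1/2 (c(P) = 1/(-2) = 1*(-1/2) = -1/2)
-39*((-5 + 3)*2 + c(-7)) = -39*((-5 + 3)*2 - 1/2) = -39*(-2*2 - 1/2) = -39*(-4 - 1/2) = -39*(-9/2) = 351/2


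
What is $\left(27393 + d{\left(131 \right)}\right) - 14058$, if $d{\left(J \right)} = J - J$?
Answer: $13335$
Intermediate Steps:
$d{\left(J \right)} = 0$
$\left(27393 + d{\left(131 \right)}\right) - 14058 = \left(27393 + 0\right) - 14058 = 27393 - 14058 = 13335$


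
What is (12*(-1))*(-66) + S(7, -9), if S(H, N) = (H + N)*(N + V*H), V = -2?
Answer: 838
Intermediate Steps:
S(H, N) = (H + N)*(N - 2*H)
(12*(-1))*(-66) + S(7, -9) = (12*(-1))*(-66) + ((-9)**2 - 2*7**2 - 1*7*(-9)) = -12*(-66) + (81 - 2*49 + 63) = 792 + (81 - 98 + 63) = 792 + 46 = 838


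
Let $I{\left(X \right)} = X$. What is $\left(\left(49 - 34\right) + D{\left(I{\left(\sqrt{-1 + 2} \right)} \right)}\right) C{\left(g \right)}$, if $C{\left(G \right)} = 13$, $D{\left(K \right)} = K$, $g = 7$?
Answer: $208$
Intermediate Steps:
$\left(\left(49 - 34\right) + D{\left(I{\left(\sqrt{-1 + 2} \right)} \right)}\right) C{\left(g \right)} = \left(\left(49 - 34\right) + \sqrt{-1 + 2}\right) 13 = \left(15 + \sqrt{1}\right) 13 = \left(15 + 1\right) 13 = 16 \cdot 13 = 208$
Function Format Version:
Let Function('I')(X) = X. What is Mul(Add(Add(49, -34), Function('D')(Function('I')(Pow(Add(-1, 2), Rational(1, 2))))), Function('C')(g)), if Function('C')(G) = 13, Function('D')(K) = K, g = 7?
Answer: 208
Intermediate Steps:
Mul(Add(Add(49, -34), Function('D')(Function('I')(Pow(Add(-1, 2), Rational(1, 2))))), Function('C')(g)) = Mul(Add(Add(49, -34), Pow(Add(-1, 2), Rational(1, 2))), 13) = Mul(Add(15, Pow(1, Rational(1, 2))), 13) = Mul(Add(15, 1), 13) = Mul(16, 13) = 208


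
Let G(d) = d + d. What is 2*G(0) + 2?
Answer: 2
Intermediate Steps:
G(d) = 2*d
2*G(0) + 2 = 2*(2*0) + 2 = 2*0 + 2 = 0 + 2 = 2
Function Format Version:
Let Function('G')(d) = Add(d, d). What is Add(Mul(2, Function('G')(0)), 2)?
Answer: 2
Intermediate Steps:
Function('G')(d) = Mul(2, d)
Add(Mul(2, Function('G')(0)), 2) = Add(Mul(2, Mul(2, 0)), 2) = Add(Mul(2, 0), 2) = Add(0, 2) = 2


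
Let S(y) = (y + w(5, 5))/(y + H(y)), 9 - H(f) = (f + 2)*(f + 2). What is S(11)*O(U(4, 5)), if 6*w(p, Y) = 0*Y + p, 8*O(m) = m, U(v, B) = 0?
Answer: 0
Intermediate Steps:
H(f) = 9 - (2 + f)² (H(f) = 9 - (f + 2)*(f + 2) = 9 - (2 + f)*(2 + f) = 9 - (2 + f)²)
O(m) = m/8
w(p, Y) = p/6 (w(p, Y) = (0*Y + p)/6 = (0 + p)/6 = p/6)
S(y) = (⅚ + y)/(9 + y - (2 + y)²) (S(y) = (y + (⅙)*5)/(y + (9 - (2 + y)²)) = (y + ⅚)/(9 + y - (2 + y)²) = (⅚ + y)/(9 + y - (2 + y)²))
S(11)*O(U(4, 5)) = ((⅚ + 11)/(9 + 11 - (2 + 11)²))*((⅛)*0) = ((71/6)/(9 + 11 - 1*13²))*0 = ((71/6)/(9 + 11 - 1*169))*0 = ((71/6)/(9 + 11 - 169))*0 = ((71/6)/(-149))*0 = -1/149*71/6*0 = -71/894*0 = 0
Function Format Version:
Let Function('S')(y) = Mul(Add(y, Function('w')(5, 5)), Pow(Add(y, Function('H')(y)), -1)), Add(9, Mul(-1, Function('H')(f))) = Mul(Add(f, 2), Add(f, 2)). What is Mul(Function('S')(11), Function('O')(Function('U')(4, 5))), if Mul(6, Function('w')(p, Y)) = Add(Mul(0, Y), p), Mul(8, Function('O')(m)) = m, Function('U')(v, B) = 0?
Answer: 0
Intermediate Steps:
Function('H')(f) = Add(9, Mul(-1, Pow(Add(2, f), 2))) (Function('H')(f) = Add(9, Mul(-1, Mul(Add(f, 2), Add(f, 2)))) = Add(9, Mul(-1, Mul(Add(2, f), Add(2, f)))) = Add(9, Mul(-1, Pow(Add(2, f), 2))))
Function('O')(m) = Mul(Rational(1, 8), m)
Function('w')(p, Y) = Mul(Rational(1, 6), p) (Function('w')(p, Y) = Mul(Rational(1, 6), Add(Mul(0, Y), p)) = Mul(Rational(1, 6), Add(0, p)) = Mul(Rational(1, 6), p))
Function('S')(y) = Mul(Pow(Add(9, y, Mul(-1, Pow(Add(2, y), 2))), -1), Add(Rational(5, 6), y)) (Function('S')(y) = Mul(Add(y, Mul(Rational(1, 6), 5)), Pow(Add(y, Add(9, Mul(-1, Pow(Add(2, y), 2)))), -1)) = Mul(Add(y, Rational(5, 6)), Pow(Add(9, y, Mul(-1, Pow(Add(2, y), 2))), -1)) = Mul(Add(Rational(5, 6), y), Pow(Add(9, y, Mul(-1, Pow(Add(2, y), 2))), -1)) = Mul(Pow(Add(9, y, Mul(-1, Pow(Add(2, y), 2))), -1), Add(Rational(5, 6), y)))
Mul(Function('S')(11), Function('O')(Function('U')(4, 5))) = Mul(Mul(Pow(Add(9, 11, Mul(-1, Pow(Add(2, 11), 2))), -1), Add(Rational(5, 6), 11)), Mul(Rational(1, 8), 0)) = Mul(Mul(Pow(Add(9, 11, Mul(-1, Pow(13, 2))), -1), Rational(71, 6)), 0) = Mul(Mul(Pow(Add(9, 11, Mul(-1, 169)), -1), Rational(71, 6)), 0) = Mul(Mul(Pow(Add(9, 11, -169), -1), Rational(71, 6)), 0) = Mul(Mul(Pow(-149, -1), Rational(71, 6)), 0) = Mul(Mul(Rational(-1, 149), Rational(71, 6)), 0) = Mul(Rational(-71, 894), 0) = 0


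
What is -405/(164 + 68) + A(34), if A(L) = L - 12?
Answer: 4699/232 ≈ 20.254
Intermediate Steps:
A(L) = -12 + L
-405/(164 + 68) + A(34) = -405/(164 + 68) + (-12 + 34) = -405/232 + 22 = 4699/232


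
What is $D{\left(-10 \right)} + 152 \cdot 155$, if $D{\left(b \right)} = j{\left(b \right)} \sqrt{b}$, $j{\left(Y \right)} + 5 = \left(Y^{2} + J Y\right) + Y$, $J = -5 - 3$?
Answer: $23560 + 165 i \sqrt{10} \approx 23560.0 + 521.78 i$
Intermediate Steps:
$J = -8$ ($J = -5 - 3 = -8$)
$j{\left(Y \right)} = -5 + Y^{2} - 7 Y$ ($j{\left(Y \right)} = -5 + \left(\left(Y^{2} - 8 Y\right) + Y\right) = -5 + \left(Y^{2} - 7 Y\right) = -5 + Y^{2} - 7 Y$)
$D{\left(b \right)} = \sqrt{b} \left(-5 + b^{2} - 7 b\right)$ ($D{\left(b \right)} = \left(-5 + b^{2} - 7 b\right) \sqrt{b} = \sqrt{b} \left(-5 + b^{2} - 7 b\right)$)
$D{\left(-10 \right)} + 152 \cdot 155 = \sqrt{-10} \left(-5 + \left(-10\right)^{2} - -70\right) + 152 \cdot 155 = i \sqrt{10} \left(-5 + 100 + 70\right) + 23560 = i \sqrt{10} \cdot 165 + 23560 = 165 i \sqrt{10} + 23560 = 23560 + 165 i \sqrt{10}$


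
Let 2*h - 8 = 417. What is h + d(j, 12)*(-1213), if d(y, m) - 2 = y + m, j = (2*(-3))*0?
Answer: -33539/2 ≈ -16770.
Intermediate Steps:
h = 425/2 (h = 4 + (1/2)*417 = 4 + 417/2 = 425/2 ≈ 212.50)
j = 0 (j = -6*0 = 0)
d(y, m) = 2 + m + y (d(y, m) = 2 + (y + m) = 2 + (m + y) = 2 + m + y)
h + d(j, 12)*(-1213) = 425/2 + (2 + 12 + 0)*(-1213) = 425/2 + 14*(-1213) = 425/2 - 16982 = -33539/2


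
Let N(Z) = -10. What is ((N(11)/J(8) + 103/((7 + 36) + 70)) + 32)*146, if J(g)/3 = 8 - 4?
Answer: 1587677/339 ≈ 4683.4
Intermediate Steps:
J(g) = 12 (J(g) = 3*(8 - 4) = 3*4 = 12)
((N(11)/J(8) + 103/((7 + 36) + 70)) + 32)*146 = ((-10/12 + 103/((7 + 36) + 70)) + 32)*146 = ((-10*1/12 + 103/(43 + 70)) + 32)*146 = ((-⅚ + 103/113) + 32)*146 = (53/678 + 32)*146 = (21749/678)*146 = 1587677/339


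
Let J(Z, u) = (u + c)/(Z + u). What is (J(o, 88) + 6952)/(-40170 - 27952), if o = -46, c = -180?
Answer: -72973/715281 ≈ -0.10202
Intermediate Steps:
J(Z, u) = (-180 + u)/(Z + u) (J(Z, u) = (u - 180)/(Z + u) = (-180 + u)/(Z + u))
(J(o, 88) + 6952)/(-40170 - 27952) = ((-180 + 88)/(-46 + 88) + 6952)/(-40170 - 27952) = (-92/42 + 6952)/(-68122) = ((1/42)*(-92) + 6952)*(-1/68122) = (-46/21 + 6952)*(-1/68122) = (145946/21)*(-1/68122) = -72973/715281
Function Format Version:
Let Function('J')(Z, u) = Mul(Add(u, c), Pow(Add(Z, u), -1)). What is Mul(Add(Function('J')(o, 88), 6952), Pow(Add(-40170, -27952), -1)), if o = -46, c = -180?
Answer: Rational(-72973, 715281) ≈ -0.10202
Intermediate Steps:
Function('J')(Z, u) = Mul(Pow(Add(Z, u), -1), Add(-180, u)) (Function('J')(Z, u) = Mul(Add(u, -180), Pow(Add(Z, u), -1)) = Mul(Add(-180, u), Pow(Add(Z, u), -1)) = Mul(Pow(Add(Z, u), -1), Add(-180, u)))
Mul(Add(Function('J')(o, 88), 6952), Pow(Add(-40170, -27952), -1)) = Mul(Add(Mul(Pow(Add(-46, 88), -1), Add(-180, 88)), 6952), Pow(Add(-40170, -27952), -1)) = Mul(Add(Mul(Pow(42, -1), -92), 6952), Pow(-68122, -1)) = Mul(Add(Mul(Rational(1, 42), -92), 6952), Rational(-1, 68122)) = Mul(Add(Rational(-46, 21), 6952), Rational(-1, 68122)) = Mul(Rational(145946, 21), Rational(-1, 68122)) = Rational(-72973, 715281)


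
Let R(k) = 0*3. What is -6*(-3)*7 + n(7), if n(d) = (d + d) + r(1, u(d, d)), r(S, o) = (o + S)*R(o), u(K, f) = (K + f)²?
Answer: 140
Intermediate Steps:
R(k) = 0
r(S, o) = 0 (r(S, o) = (o + S)*0 = (S + o)*0 = 0)
n(d) = 2*d (n(d) = (d + d) + 0 = 2*d + 0 = 2*d)
-6*(-3)*7 + n(7) = -6*(-3)*7 + 2*7 = 18*7 + 14 = 126 + 14 = 140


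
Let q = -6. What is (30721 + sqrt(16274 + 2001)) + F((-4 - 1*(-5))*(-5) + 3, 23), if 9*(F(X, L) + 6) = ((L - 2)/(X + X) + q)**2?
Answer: 491665/16 + 5*sqrt(731) ≈ 30864.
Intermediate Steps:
F(X, L) = -6 + (-6 + (-2 + L)/(2*X))**2/9 (F(X, L) = -6 + ((L - 2)/(X + X) - 6)**2/9 = -6 + ((-2 + L)/((2*X)) - 6)**2/9 = -6 + ((-2 + L)*(1/(2*X)) - 6)**2/9 = -6 + ((-2 + L)/(2*X) - 6)**2/9 = -6 + (-6 + (-2 + L)/(2*X))**2/9)
(30721 + sqrt(16274 + 2001)) + F((-4 - 1*(-5))*(-5) + 3, 23) = (30721 + sqrt(16274 + 2001)) + (-6 + (2 - 1*23 + 12*((-4 - 1*(-5))*(-5) + 3))**2/(36*((-4 - 1*(-5))*(-5) + 3)**2)) = (30721 + sqrt(18275)) + (-6 + (2 - 23 + 12*((-4 + 5)*(-5) + 3))**2/(36*((-4 + 5)*(-5) + 3)**2)) = (30721 + 5*sqrt(731)) + (-6 + (2 - 23 + 12*(1*(-5) + 3))**2/(36*(1*(-5) + 3)**2)) = (30721 + 5*sqrt(731)) + (-6 + (2 - 23 + 12*(-5 + 3))**2/(36*(-5 + 3)**2)) = (30721 + 5*sqrt(731)) + (-6 + (1/36)*(2 - 23 + 12*(-2))**2/(-2)**2) = (30721 + 5*sqrt(731)) + (-6 + (1/36)*(1/4)*(2 - 23 - 24)**2) = (30721 + 5*sqrt(731)) + (-6 + (1/36)*(1/4)*(-45)**2) = (30721 + 5*sqrt(731)) + (-6 + (1/36)*(1/4)*2025) = (30721 + 5*sqrt(731)) + (-6 + 225/16) = (30721 + 5*sqrt(731)) + 129/16 = 491665/16 + 5*sqrt(731)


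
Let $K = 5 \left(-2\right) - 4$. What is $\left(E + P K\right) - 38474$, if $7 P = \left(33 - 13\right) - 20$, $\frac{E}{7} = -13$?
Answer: $-38565$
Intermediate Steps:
$E = -91$ ($E = 7 \left(-13\right) = -91$)
$P = 0$ ($P = \frac{\left(33 - 13\right) - 20}{7} = \frac{20 - 20}{7} = \frac{1}{7} \cdot 0 = 0$)
$K = -14$ ($K = -10 - 4 = -14$)
$\left(E + P K\right) - 38474 = \left(-91 + 0 \left(-14\right)\right) - 38474 = \left(-91 + 0\right) - 38474 = -91 - 38474 = -38565$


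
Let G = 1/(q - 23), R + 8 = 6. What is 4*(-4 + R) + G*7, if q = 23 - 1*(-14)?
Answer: -47/2 ≈ -23.500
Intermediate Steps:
q = 37 (q = 23 + 14 = 37)
R = -2 (R = -8 + 6 = -2)
G = 1/14 (G = 1/(37 - 23) = 1/14 ≈ 0.071429)
4*(-4 + R) + G*7 = 4*(-4 - 2) + (1/14)*7 = 4*(-6) + ½ = -24 + ½ = -47/2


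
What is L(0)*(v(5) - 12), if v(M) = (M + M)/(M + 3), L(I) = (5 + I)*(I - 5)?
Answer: 1075/4 ≈ 268.75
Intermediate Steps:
L(I) = (-5 + I)*(5 + I) (L(I) = (5 + I)*(-5 + I) = (-5 + I)*(5 + I))
v(M) = 2*M/(3 + M) (v(M) = (2*M)/(3 + M) = 2*M/(3 + M))
L(0)*(v(5) - 12) = (-25 + 0**2)*(2*5/(3 + 5) - 12) = (-25 + 0)*(2*5/8 - 12) = -25*(2*5*(1/8) - 12) = -25*(5/4 - 12) = -25*(-43/4) = 1075/4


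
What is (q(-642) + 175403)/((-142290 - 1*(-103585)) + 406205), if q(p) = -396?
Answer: 25001/52500 ≈ 0.47621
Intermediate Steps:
(q(-642) + 175403)/((-142290 - 1*(-103585)) + 406205) = (-396 + 175403)/((-142290 - 1*(-103585)) + 406205) = 175007/((-142290 + 103585) + 406205) = 175007/(-38705 + 406205) = 175007/367500 = 175007*(1/367500) = 25001/52500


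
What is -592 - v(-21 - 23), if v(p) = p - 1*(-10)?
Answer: -558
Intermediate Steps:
v(p) = 10 + p (v(p) = p + 10 = 10 + p)
-592 - v(-21 - 23) = -592 - (10 + (-21 - 23)) = -592 - (10 - 44) = -592 - 1*(-34) = -592 + 34 = -558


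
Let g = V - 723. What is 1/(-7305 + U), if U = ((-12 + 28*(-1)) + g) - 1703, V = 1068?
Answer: -1/8703 ≈ -0.00011490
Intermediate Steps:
g = 345 (g = 1068 - 723 = 345)
U = -1398 (U = ((-12 + 28*(-1)) + 345) - 1703 = ((-12 - 28) + 345) - 1703 = (-40 + 345) - 1703 = 305 - 1703 = -1398)
1/(-7305 + U) = 1/(-7305 - 1398) = 1/(-8703) = -1/8703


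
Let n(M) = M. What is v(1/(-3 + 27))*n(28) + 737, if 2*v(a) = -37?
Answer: 219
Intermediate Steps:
v(a) = -37/2 (v(a) = (½)*(-37) = -37/2)
v(1/(-3 + 27))*n(28) + 737 = -37/2*28 + 737 = -518 + 737 = 219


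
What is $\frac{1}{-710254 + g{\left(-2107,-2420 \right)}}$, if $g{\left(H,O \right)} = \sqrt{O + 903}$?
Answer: $- \frac{710254}{504460746033} - \frac{i \sqrt{1517}}{504460746033} \approx -1.4079 \cdot 10^{-6} - 7.7209 \cdot 10^{-11} i$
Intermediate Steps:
$g{\left(H,O \right)} = \sqrt{903 + O}$
$\frac{1}{-710254 + g{\left(-2107,-2420 \right)}} = \frac{1}{-710254 + \sqrt{903 - 2420}} = \frac{1}{-710254 + \sqrt{-1517}} = \frac{1}{-710254 + i \sqrt{1517}}$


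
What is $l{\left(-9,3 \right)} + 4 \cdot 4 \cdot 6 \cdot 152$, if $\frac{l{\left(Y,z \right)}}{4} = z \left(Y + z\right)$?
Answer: $14520$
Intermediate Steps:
$l{\left(Y,z \right)} = 4 z \left(Y + z\right)$
$l{\left(-9,3 \right)} + 4 \cdot 4 \cdot 6 \cdot 152 = 4 \cdot 3 \left(-9 + 3\right) + 4 \cdot 4 \cdot 6 \cdot 152 = 4 \cdot 3 \left(-6\right) + 16 \cdot 6 \cdot 152 = -72 + 96 \cdot 152 = -72 + 14592 = 14520$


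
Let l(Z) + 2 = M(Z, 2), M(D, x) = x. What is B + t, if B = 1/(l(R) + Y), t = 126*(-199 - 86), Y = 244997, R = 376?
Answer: -8797842269/244997 ≈ -35910.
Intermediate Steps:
l(Z) = 0 (l(Z) = -2 + 2 = 0)
t = -35910 (t = 126*(-285) = -35910)
B = 1/244997 (B = 1/(0 + 244997) = 1/244997 ≈ 4.0817e-6)
B + t = 1/244997 - 35910 = -8797842269/244997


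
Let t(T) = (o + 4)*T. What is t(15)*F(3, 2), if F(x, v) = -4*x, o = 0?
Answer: -720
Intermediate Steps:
t(T) = 4*T (t(T) = (0 + 4)*T = 4*T)
t(15)*F(3, 2) = (4*15)*(-4*3) = 60*(-12) = -720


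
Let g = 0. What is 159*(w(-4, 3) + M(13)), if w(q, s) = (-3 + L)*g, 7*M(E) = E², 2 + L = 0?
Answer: 26871/7 ≈ 3838.7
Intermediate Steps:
L = -2 (L = -2 + 0 = -2)
M(E) = E²/7
w(q, s) = 0 (w(q, s) = (-3 - 2)*0 = -5*0 = 0)
159*(w(-4, 3) + M(13)) = 159*(0 + (⅐)*13²) = 159*(0 + (⅐)*169) = 159*(0 + 169/7) = 159*(169/7) = 26871/7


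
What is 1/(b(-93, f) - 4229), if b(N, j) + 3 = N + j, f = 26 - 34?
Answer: -1/4333 ≈ -0.00023079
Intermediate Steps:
f = -8
b(N, j) = -3 + N + j (b(N, j) = -3 + (N + j) = -3 + N + j)
1/(b(-93, f) - 4229) = 1/((-3 - 93 - 8) - 4229) = 1/(-104 - 4229) = 1/(-4333) = -1/4333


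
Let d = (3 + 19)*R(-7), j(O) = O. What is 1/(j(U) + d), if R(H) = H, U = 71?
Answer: -1/83 ≈ -0.012048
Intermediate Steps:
d = -154 (d = (3 + 19)*(-7) = 22*(-7) = -154)
1/(j(U) + d) = 1/(71 - 154) = 1/(-83) = -1/83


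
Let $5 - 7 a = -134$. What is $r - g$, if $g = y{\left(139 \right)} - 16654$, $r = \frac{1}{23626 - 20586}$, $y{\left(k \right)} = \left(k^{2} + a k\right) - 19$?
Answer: $- \frac{115085273}{21280} \approx -5408.1$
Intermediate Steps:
$a = \frac{139}{7}$ ($a = \frac{5}{7} - - \frac{134}{7} = \frac{5}{7} + \frac{134}{7} = \frac{139}{7} \approx 19.857$)
$y{\left(k \right)} = -19 + k^{2} + \frac{139 k}{7}$ ($y{\left(k \right)} = \left(k^{2} + \frac{139 k}{7}\right) - 19 = -19 + k^{2} + \frac{139 k}{7}$)
$r = \frac{1}{3040} \approx 0.00032895$
$g = \frac{37857}{7}$ ($g = \left(-19 + 139^{2} + \frac{139}{7} \cdot 139\right) - 16654 = \left(-19 + 19321 + \frac{19321}{7}\right) - 16654 = \frac{154435}{7} - 16654 = \frac{37857}{7} \approx 5408.1$)
$r - g = \frac{1}{3040} - \frac{37857}{7} = - \frac{115085273}{21280}$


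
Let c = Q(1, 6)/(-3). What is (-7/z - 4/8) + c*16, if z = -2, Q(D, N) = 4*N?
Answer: -125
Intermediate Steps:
c = -8 (c = (4*6)/(-3) = 24*(-1/3) = -8)
(-7/z - 4/8) + c*16 = (-7/(-2) - 4/8) - 8*16 = (-7*(-1/2) - 4*1/8) - 128 = (7/2 - 1/2) - 128 = 3 - 128 = -125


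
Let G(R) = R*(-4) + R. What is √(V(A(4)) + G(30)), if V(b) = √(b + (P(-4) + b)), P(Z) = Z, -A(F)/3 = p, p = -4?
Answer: √(-90 + 2*√5) ≈ 9.2481*I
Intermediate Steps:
A(F) = 12 (A(F) = -3*(-4) = 12)
G(R) = -3*R (G(R) = -4*R + R = -3*R)
V(b) = √(-4 + 2*b) (V(b) = √(b + (-4 + b)) = √(-4 + 2*b))
√(V(A(4)) + G(30)) = √(√(-4 + 2*12) - 3*30) = √(√(-4 + 24) - 90) = √(√20 - 90) = √(2*√5 - 90) = √(-90 + 2*√5)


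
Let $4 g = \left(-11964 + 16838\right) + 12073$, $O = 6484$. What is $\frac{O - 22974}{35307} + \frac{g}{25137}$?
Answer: $- \frac{5606819}{18783324} \approx -0.2985$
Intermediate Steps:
$g = \frac{16947}{4}$ ($g = \frac{\left(-11964 + 16838\right) + 12073}{4} = \frac{4874 + 12073}{4} = \frac{1}{4} \cdot 16947 = \frac{16947}{4} \approx 4236.8$)
$\frac{O - 22974}{35307} + \frac{g}{25137} = \frac{6484 - 22974}{35307} + \frac{16947}{4 \cdot 25137} = \left(6484 - 22974\right) \frac{1}{35307} + \frac{16947}{4} \cdot \frac{1}{25137} = \left(-16490\right) \frac{1}{35307} + \frac{269}{1596} = - \frac{16490}{35307} + \frac{269}{1596} = - \frac{5606819}{18783324}$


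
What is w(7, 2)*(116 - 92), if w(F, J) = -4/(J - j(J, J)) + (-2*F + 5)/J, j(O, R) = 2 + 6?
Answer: -92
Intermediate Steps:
j(O, R) = 8
w(F, J) = -4/(-8 + J) + (5 - 2*F)/J (w(F, J) = -4/(J - 1*8) + (-2*F + 5)/J = -4/(J - 8) + (5 - 2*F)/J = -4/(-8 + J) + (5 - 2*F)/J)
w(7, 2)*(116 - 92) = ((-40 + 2 + 16*7 - 2*7*2)/(2*(-8 + 2)))*(116 - 92) = ((½)*(-40 + 2 + 112 - 28)/(-6))*24 = ((½)*(-⅙)*46)*24 = -23/6*24 = -92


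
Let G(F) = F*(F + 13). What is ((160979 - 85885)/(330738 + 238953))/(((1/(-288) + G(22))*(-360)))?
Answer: -300376/631670532345 ≈ -4.7553e-7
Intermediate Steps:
G(F) = F*(13 + F)
((160979 - 85885)/(330738 + 238953))/(((1/(-288) + G(22))*(-360))) = ((160979 - 85885)/(330738 + 238953))/(((1/(-288) + 22*(13 + 22))*(-360))) = (75094/569691)/(((-1/288 + 22*35)*(-360))) = (75094*(1/569691))/(((-1/288 + 770)*(-360))) = 75094/(569691*(((221759/288)*(-360)))) = 75094/(569691*(-1108795/4)) = (75094/569691)*(-4/1108795) = -300376/631670532345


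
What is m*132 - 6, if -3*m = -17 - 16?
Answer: 1446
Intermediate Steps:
m = 11 (m = -(-17 - 16)/3 = -⅓*(-33) = 11)
m*132 - 6 = 11*132 - 6 = 1452 - 6 = 1446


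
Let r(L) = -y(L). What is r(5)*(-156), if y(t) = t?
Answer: 780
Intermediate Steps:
r(L) = -L
r(5)*(-156) = -1*5*(-156) = -5*(-156) = 780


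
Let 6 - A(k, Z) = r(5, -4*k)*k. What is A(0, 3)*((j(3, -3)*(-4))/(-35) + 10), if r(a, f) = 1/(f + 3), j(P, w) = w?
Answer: 2028/35 ≈ 57.943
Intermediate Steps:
r(a, f) = 1/(3 + f)
A(k, Z) = 6 - k/(3 - 4*k)
A(0, 3)*((j(3, -3)*(-4))/(-35) + 10) = ((-18 + 25*0)/(-3 + 4*0))*(-3*(-4)/(-35) + 10) = ((-18 + 0)/(-3 + 0))*(12*(-1/35) + 10) = (-18/(-3))*(-12/35 + 10) = -⅓*(-18)*(338/35) = 6*(338/35) = 2028/35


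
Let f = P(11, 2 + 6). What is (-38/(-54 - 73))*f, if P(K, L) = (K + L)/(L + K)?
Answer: 38/127 ≈ 0.29921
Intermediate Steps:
P(K, L) = 1 (P(K, L) = (K + L)/(K + L) = 1)
f = 1
(-38/(-54 - 73))*f = (-38/(-54 - 73))*1 = (-38/(-127))*1 = -1/127*(-38)*1 = (38/127)*1 = 38/127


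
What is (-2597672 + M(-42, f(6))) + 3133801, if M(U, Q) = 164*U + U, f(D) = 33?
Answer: 529199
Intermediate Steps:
M(U, Q) = 165*U
(-2597672 + M(-42, f(6))) + 3133801 = (-2597672 + 165*(-42)) + 3133801 = (-2597672 - 6930) + 3133801 = -2604602 + 3133801 = 529199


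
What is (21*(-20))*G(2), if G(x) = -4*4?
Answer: 6720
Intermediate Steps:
G(x) = -16
(21*(-20))*G(2) = (21*(-20))*(-16) = -420*(-16) = 6720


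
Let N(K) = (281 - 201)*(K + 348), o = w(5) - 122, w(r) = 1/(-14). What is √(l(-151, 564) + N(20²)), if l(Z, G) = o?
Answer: √11704714/14 ≈ 244.37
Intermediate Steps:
w(r) = -1/14
o = -1709/14 (o = -1/14 - 122 = -1709/14 ≈ -122.07)
l(Z, G) = -1709/14
N(K) = 27840 + 80*K (N(K) = 80*(348 + K) = 27840 + 80*K)
√(l(-151, 564) + N(20²)) = √(-1709/14 + (27840 + 80*20²)) = √(-1709/14 + (27840 + 80*400)) = √(-1709/14 + (27840 + 32000)) = √(-1709/14 + 59840) = √(836051/14) = √11704714/14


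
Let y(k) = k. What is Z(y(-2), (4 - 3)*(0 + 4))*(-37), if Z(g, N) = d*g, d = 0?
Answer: 0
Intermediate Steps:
Z(g, N) = 0 (Z(g, N) = 0*g = 0)
Z(y(-2), (4 - 3)*(0 + 4))*(-37) = 0*(-37) = 0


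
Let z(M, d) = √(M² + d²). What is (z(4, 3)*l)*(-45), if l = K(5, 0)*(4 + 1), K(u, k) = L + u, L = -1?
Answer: -4500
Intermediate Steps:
K(u, k) = -1 + u
l = 20 (l = (-1 + 5)*(4 + 1) = 4*5 = 20)
(z(4, 3)*l)*(-45) = (√(4² + 3²)*20)*(-45) = (√(16 + 9)*20)*(-45) = (√25*20)*(-45) = (5*20)*(-45) = 100*(-45) = -4500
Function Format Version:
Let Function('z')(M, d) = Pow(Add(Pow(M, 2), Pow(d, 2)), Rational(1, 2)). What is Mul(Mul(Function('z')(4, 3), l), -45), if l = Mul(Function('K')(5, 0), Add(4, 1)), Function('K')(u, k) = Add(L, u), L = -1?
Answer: -4500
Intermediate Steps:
Function('K')(u, k) = Add(-1, u)
l = 20 (l = Mul(Add(-1, 5), Add(4, 1)) = Mul(4, 5) = 20)
Mul(Mul(Function('z')(4, 3), l), -45) = Mul(Mul(Pow(Add(Pow(4, 2), Pow(3, 2)), Rational(1, 2)), 20), -45) = Mul(Mul(Pow(Add(16, 9), Rational(1, 2)), 20), -45) = Mul(Mul(Pow(25, Rational(1, 2)), 20), -45) = Mul(Mul(5, 20), -45) = Mul(100, -45) = -4500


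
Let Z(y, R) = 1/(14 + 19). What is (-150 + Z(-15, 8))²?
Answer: 24492601/1089 ≈ 22491.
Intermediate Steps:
Z(y, R) = 1/33
(-150 + Z(-15, 8))² = (-150 + 1/33)² = (-4949/33)² = 24492601/1089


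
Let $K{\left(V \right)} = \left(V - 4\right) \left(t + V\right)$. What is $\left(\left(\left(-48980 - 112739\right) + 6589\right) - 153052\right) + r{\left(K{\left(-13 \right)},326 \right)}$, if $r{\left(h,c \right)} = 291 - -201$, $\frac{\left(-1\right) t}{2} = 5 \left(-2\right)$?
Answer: $-307690$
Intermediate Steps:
$t = 20$ ($t = - 2 \cdot 5 \left(-2\right) = \left(-2\right) \left(-10\right) = 20$)
$K{\left(V \right)} = \left(-4 + V\right) \left(20 + V\right)$ ($K{\left(V \right)} = \left(V - 4\right) \left(20 + V\right) = \left(-4 + V\right) \left(20 + V\right)$)
$r{\left(h,c \right)} = 492$ ($r{\left(h,c \right)} = 291 + 201 = 492$)
$\left(\left(\left(-48980 - 112739\right) + 6589\right) - 153052\right) + r{\left(K{\left(-13 \right)},326 \right)} = \left(\left(\left(-48980 - 112739\right) + 6589\right) - 153052\right) + 492 = \left(\left(-161719 + 6589\right) - 153052\right) + 492 = \left(-155130 - 153052\right) + 492 = -308182 + 492 = -307690$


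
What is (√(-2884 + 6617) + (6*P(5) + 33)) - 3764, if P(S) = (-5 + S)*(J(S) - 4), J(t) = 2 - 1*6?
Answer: -3731 + √3733 ≈ -3669.9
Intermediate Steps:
J(t) = -4 (J(t) = 2 - 6 = -4)
P(S) = 40 - 8*S (P(S) = (-5 + S)*(-4 - 4) = (-5 + S)*(-8) = 40 - 8*S)
(√(-2884 + 6617) + (6*P(5) + 33)) - 3764 = (√(-2884 + 6617) + (6*(40 - 8*5) + 33)) - 3764 = (√3733 + (6*(40 - 40) + 33)) - 3764 = (√3733 + (6*0 + 33)) - 3764 = (√3733 + (0 + 33)) - 3764 = (√3733 + 33) - 3764 = (33 + √3733) - 3764 = -3731 + √3733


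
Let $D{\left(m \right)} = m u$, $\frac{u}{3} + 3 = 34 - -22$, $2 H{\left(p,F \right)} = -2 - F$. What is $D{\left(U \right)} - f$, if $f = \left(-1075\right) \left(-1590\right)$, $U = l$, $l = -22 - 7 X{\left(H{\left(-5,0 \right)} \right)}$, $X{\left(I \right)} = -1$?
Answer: $-1711635$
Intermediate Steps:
$H{\left(p,F \right)} = -1 - \frac{F}{2}$ ($H{\left(p,F \right)} = \frac{-2 - F}{2} = -1 - \frac{F}{2}$)
$u = 159$ ($u = -9 + 3 \left(34 - -22\right) = -9 + 3 \left(34 + 22\right) = -9 + 3 \cdot 56 = -9 + 168 = 159$)
$l = -15$ ($l = -22 - -7 = -22 + 7 = -15$)
$U = -15$
$D{\left(m \right)} = 159 m$ ($D{\left(m \right)} = m 159 = 159 m$)
$f = 1709250$
$D{\left(U \right)} - f = 159 \left(-15\right) - 1709250 = -2385 - 1709250 = -1711635$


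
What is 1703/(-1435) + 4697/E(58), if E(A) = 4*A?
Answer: 6345099/332920 ≈ 19.059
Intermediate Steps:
1703/(-1435) + 4697/E(58) = 1703/(-1435) + 4697/((4*58)) = 1703*(-1/1435) + 4697/232 = -1703/1435 + 4697*(1/232) = -1703/1435 + 4697/232 = 6345099/332920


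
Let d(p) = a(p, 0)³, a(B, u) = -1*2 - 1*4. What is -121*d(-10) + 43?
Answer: 26179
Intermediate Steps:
a(B, u) = -6 (a(B, u) = -2 - 4 = -6)
d(p) = -216 (d(p) = (-6)³ = -216)
-121*d(-10) + 43 = -121*(-216) + 43 = 26136 + 43 = 26179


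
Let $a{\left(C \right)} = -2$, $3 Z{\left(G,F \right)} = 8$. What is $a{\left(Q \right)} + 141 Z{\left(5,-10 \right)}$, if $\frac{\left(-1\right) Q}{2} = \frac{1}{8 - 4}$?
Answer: $374$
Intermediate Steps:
$Z{\left(G,F \right)} = \frac{8}{3}$ ($Z{\left(G,F \right)} = \frac{1}{3} \cdot 8 = \frac{8}{3}$)
$Q = - \frac{1}{2}$ ($Q = - \frac{2}{8 - 4} = - \frac{2}{4} = \left(-2\right) \frac{1}{4} = - \frac{1}{2} \approx -0.5$)
$a{\left(Q \right)} + 141 Z{\left(5,-10 \right)} = -2 + 141 \cdot \frac{8}{3} = -2 + 376 = 374$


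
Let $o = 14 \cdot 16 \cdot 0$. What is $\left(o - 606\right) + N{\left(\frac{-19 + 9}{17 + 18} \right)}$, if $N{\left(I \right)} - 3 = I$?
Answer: $- \frac{4223}{7} \approx -603.29$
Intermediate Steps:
$N{\left(I \right)} = 3 + I$
$o = 0$ ($o = 224 \cdot 0 = 0$)
$\left(o - 606\right) + N{\left(\frac{-19 + 9}{17 + 18} \right)} = \left(0 - 606\right) + \left(3 + \frac{-19 + 9}{17 + 18}\right) = -606 + \left(3 - \frac{10}{35}\right) = -606 + \left(3 - \frac{2}{7}\right) = -606 + \frac{19}{7} = - \frac{4223}{7}$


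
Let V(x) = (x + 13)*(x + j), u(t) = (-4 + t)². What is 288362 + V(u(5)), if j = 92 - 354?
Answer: 284708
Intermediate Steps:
j = -262
V(x) = (-262 + x)*(13 + x) (V(x) = (x + 13)*(x - 262) = (13 + x)*(-262 + x) = (-262 + x)*(13 + x))
288362 + V(u(5)) = 288362 + (-3406 + ((-4 + 5)²)² - 249*(-4 + 5)²) = 288362 + (-3406 + (1²)² - 249*1²) = 288362 + (-3406 + 1² - 249*1) = 288362 + (-3406 + 1 - 249) = 288362 - 3654 = 284708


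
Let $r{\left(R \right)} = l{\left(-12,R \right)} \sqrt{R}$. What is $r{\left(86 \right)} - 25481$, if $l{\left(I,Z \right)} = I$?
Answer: $-25481 - 12 \sqrt{86} \approx -25592.0$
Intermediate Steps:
$r{\left(R \right)} = - 12 \sqrt{R}$
$r{\left(86 \right)} - 25481 = - 12 \sqrt{86} - 25481 = -25481 - 12 \sqrt{86}$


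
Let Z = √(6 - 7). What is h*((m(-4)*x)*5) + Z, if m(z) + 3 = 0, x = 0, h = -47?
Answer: I ≈ 1.0*I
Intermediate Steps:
m(z) = -3 (m(z) = -3 + 0 = -3)
Z = I (Z = √(-1) = I ≈ 1.0*I)
h*((m(-4)*x)*5) + Z = -47*(-3*0)*5 + I = -0*5 + I = -47*0 + I = 0 + I = I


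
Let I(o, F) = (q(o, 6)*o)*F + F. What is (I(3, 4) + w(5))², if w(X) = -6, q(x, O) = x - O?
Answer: 1444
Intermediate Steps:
I(o, F) = F + F*o*(-6 + o) (I(o, F) = ((o - 1*6)*o)*F + F = ((o - 6)*o)*F + F = ((-6 + o)*o)*F + F = (o*(-6 + o))*F + F = F*o*(-6 + o) + F = F + F*o*(-6 + o))
(I(3, 4) + w(5))² = (4*(1 + 3*(-6 + 3)) - 6)² = (4*(1 + 3*(-3)) - 6)² = (4*(1 - 9) - 6)² = (4*(-8) - 6)² = (-32 - 6)² = (-38)² = 1444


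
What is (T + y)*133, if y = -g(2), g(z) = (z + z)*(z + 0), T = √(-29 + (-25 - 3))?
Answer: -1064 + 133*I*√57 ≈ -1064.0 + 1004.1*I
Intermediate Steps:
T = I*√57 (T = √(-29 - 28) = √(-57) = I*√57 ≈ 7.5498*I)
g(z) = 2*z² (g(z) = (2*z)*z = 2*z²)
y = -8 (y = -2*2² = -2*4 = -1*8 = -8)
(T + y)*133 = (I*√57 - 8)*133 = (-8 + I*√57)*133 = -1064 + 133*I*√57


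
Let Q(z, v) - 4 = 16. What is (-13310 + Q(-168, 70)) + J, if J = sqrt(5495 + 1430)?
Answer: -13290 + 5*sqrt(277) ≈ -13207.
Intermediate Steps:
Q(z, v) = 20 (Q(z, v) = 4 + 16 = 20)
J = 5*sqrt(277) (J = sqrt(6925) = 5*sqrt(277) ≈ 83.217)
(-13310 + Q(-168, 70)) + J = (-13310 + 20) + 5*sqrt(277) = -13290 + 5*sqrt(277)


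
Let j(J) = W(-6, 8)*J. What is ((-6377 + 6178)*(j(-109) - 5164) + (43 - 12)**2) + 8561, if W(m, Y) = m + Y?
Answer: 1080540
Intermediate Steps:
W(m, Y) = Y + m
j(J) = 2*J (j(J) = (8 - 6)*J = 2*J)
((-6377 + 6178)*(j(-109) - 5164) + (43 - 12)**2) + 8561 = ((-6377 + 6178)*(2*(-109) - 5164) + (43 - 12)**2) + 8561 = (-199*(-218 - 5164) + 31**2) + 8561 = (-199*(-5382) + 961) + 8561 = (1071018 + 961) + 8561 = 1071979 + 8561 = 1080540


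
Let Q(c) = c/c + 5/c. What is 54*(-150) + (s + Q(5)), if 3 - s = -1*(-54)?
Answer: -8149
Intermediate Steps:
s = -51 (s = 3 - (-1)*(-54) = 3 - 1*54 = 3 - 54 = -51)
Q(c) = 1 + 5/c
54*(-150) + (s + Q(5)) = 54*(-150) + (-51 + (5 + 5)/5) = -8100 + (-51 + (⅕)*10) = -8100 + (-51 + 2) = -8100 - 49 = -8149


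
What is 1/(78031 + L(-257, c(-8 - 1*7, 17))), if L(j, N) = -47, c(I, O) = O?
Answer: 1/77984 ≈ 1.2823e-5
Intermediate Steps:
1/(78031 + L(-257, c(-8 - 1*7, 17))) = 1/(78031 - 47) = 1/77984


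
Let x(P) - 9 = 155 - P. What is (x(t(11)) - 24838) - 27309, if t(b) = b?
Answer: -51994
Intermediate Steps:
x(P) = 164 - P (x(P) = 9 + (155 - P) = 164 - P)
(x(t(11)) - 24838) - 27309 = ((164 - 1*11) - 24838) - 27309 = ((164 - 11) - 24838) - 27309 = (153 - 24838) - 27309 = -24685 - 27309 = -51994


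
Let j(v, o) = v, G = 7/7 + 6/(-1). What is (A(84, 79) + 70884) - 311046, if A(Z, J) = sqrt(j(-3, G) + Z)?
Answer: -240153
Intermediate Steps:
G = -5 (G = 7*(1/7) + 6*(-1) = 1 - 6 = -5)
A(Z, J) = sqrt(-3 + Z)
(A(84, 79) + 70884) - 311046 = (sqrt(-3 + 84) + 70884) - 311046 = (sqrt(81) + 70884) - 311046 = (9 + 70884) - 311046 = 70893 - 311046 = -240153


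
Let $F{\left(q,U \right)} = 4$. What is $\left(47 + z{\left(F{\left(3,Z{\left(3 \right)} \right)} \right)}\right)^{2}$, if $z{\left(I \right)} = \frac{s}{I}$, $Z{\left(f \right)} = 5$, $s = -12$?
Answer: $1936$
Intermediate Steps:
$z{\left(I \right)} = - \frac{12}{I}$
$\left(47 + z{\left(F{\left(3,Z{\left(3 \right)} \right)} \right)}\right)^{2} = \left(47 - \frac{12}{4}\right)^{2} = \left(47 - 3\right)^{2} = 44^{2} = 1936$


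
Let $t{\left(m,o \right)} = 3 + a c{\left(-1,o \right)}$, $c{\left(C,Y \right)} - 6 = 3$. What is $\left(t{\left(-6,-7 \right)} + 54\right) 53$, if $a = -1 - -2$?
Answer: $3498$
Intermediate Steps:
$c{\left(C,Y \right)} = 9$ ($c{\left(C,Y \right)} = 6 + 3 = 9$)
$a = 1$ ($a = -1 + 2 = 1$)
$t{\left(m,o \right)} = 12$ ($t{\left(m,o \right)} = 3 + 1 \cdot 9 = 3 + 9 = 12$)
$\left(t{\left(-6,-7 \right)} + 54\right) 53 = \left(12 + 54\right) 53 = 66 \cdot 53 = 3498$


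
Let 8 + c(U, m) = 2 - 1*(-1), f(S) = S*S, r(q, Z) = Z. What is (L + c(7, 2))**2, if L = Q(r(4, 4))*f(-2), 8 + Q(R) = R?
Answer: 441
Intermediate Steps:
Q(R) = -8 + R
f(S) = S**2
c(U, m) = -5 (c(U, m) = -8 + (2 - 1*(-1)) = -8 + (2 + 1) = -8 + 3 = -5)
L = -16 (L = (-8 + 4)*(-2)**2 = -4*4 = -16)
(L + c(7, 2))**2 = (-16 - 5)**2 = (-21)**2 = 441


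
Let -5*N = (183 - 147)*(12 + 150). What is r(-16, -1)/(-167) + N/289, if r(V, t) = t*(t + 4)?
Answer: -969609/241315 ≈ -4.0180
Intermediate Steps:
r(V, t) = t*(4 + t)
N = -5832/5 (N = -(183 - 147)*(12 + 150)/5 = -36*162/5 = -1/5*5832 = -5832/5 ≈ -1166.4)
r(-16, -1)/(-167) + N/289 = -(4 - 1)/(-167) - 5832/5/289 = -1*3*(-1/167) - 5832/5*1/289 = -3*(-1/167) - 5832/1445 = 3/167 - 5832/1445 = -969609/241315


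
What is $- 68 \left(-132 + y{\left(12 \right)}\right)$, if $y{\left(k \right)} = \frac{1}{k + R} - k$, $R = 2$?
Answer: $\frac{68510}{7} \approx 9787.1$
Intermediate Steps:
$y{\left(k \right)} = \frac{1}{2 + k} - k$ ($y{\left(k \right)} = \frac{1}{k + 2} - k = \frac{1}{2 + k} - k$)
$- 68 \left(-132 + y{\left(12 \right)}\right) = - 68 \left(-132 + \frac{1 - 12^{2} - 24}{2 + 12}\right) = - 68 \left(-132 + \frac{1 - 144 - 24}{14}\right) = - 68 \left(-132 + \frac{1}{14} \left(-167\right)\right) = - 68 \left(-132 - \frac{167}{14}\right) = \left(-68\right) \left(- \frac{2015}{14}\right) = \frac{68510}{7}$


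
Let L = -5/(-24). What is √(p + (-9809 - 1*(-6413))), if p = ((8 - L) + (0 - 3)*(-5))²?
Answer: I*√1656887/24 ≈ 53.633*I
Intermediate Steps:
L = 5/24 (L = -5*(-1/24) = 5/24 ≈ 0.20833)
p = 299209/576 (p = ((8 - 1*5/24) + (0 - 3)*(-5))² = ((8 - 5/24) - 3*(-5))² = (187/24 + 15)² = (547/24)² = 299209/576 ≈ 519.46)
√(p + (-9809 - 1*(-6413))) = √(299209/576 + (-9809 - 1*(-6413))) = √(299209/576 + (-9809 + 6413)) = √(299209/576 - 3396) = √(-1656887/576) = I*√1656887/24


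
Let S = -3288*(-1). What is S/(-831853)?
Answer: -3288/831853 ≈ -0.0039526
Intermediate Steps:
S = 3288
S/(-831853) = 3288/(-831853) = 3288*(-1/831853) = -3288/831853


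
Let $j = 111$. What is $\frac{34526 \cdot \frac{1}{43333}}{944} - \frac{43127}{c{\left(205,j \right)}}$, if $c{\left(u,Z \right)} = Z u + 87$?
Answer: $- \frac{440844899953}{233595723096} \approx -1.8872$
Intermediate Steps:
$c{\left(u,Z \right)} = 87 + Z u$
$\frac{34526 \cdot \frac{1}{43333}}{944} - \frac{43127}{c{\left(205,j \right)}} = \frac{34526 \cdot \frac{1}{43333}}{944} - \frac{43127}{87 + 111 \cdot 205} = 34526 \cdot \frac{1}{43333} \cdot \frac{1}{944} - \frac{43127}{87 + 22755} = \frac{34526}{43333} \cdot \frac{1}{944} - \frac{43127}{22842} = \frac{17263}{20453176} - \frac{43127}{22842} = - \frac{440844899953}{233595723096}$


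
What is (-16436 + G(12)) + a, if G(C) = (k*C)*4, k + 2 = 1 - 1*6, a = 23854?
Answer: 7082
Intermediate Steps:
k = -7 (k = -2 + (1 - 1*6) = -2 + (1 - 6) = -2 - 5 = -7)
G(C) = -28*C (G(C) = -7*C*4 = -28*C)
(-16436 + G(12)) + a = (-16436 - 28*12) + 23854 = (-16436 - 336) + 23854 = -16772 + 23854 = 7082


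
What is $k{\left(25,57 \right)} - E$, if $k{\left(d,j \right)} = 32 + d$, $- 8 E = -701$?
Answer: $- \frac{245}{8} \approx -30.625$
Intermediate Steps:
$E = \frac{701}{8}$ ($E = \left(- \frac{1}{8}\right) \left(-701\right) = \frac{701}{8} \approx 87.625$)
$k{\left(25,57 \right)} - E = \left(32 + 25\right) - \frac{701}{8} = 57 - \frac{701}{8} = - \frac{245}{8}$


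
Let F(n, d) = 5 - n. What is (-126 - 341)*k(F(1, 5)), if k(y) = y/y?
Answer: -467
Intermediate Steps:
k(y) = 1
(-126 - 341)*k(F(1, 5)) = (-126 - 341)*1 = -467*1 = -467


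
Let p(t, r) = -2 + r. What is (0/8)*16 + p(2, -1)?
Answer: -3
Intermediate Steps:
(0/8)*16 + p(2, -1) = (0/8)*16 + (-2 - 1) = (0*(1/8))*16 - 3 = 0*16 - 3 = 0 - 3 = -3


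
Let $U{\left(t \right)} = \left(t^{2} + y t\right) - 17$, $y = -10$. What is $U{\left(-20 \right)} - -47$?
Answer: $630$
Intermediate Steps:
$U{\left(t \right)} = -17 + t^{2} - 10 t$ ($U{\left(t \right)} = \left(t^{2} - 10 t\right) - 17 = -17 + t^{2} - 10 t$)
$U{\left(-20 \right)} - -47 = \left(-17 + \left(-20\right)^{2} - -200\right) - -47 = \left(-17 + 400 + 200\right) + 47 = 583 + 47 = 630$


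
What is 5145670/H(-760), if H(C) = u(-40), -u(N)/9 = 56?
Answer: -2572835/252 ≈ -10210.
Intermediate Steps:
u(N) = -504 (u(N) = -9*56 = -504)
H(C) = -504
5145670/H(-760) = 5145670/(-504) = 5145670*(-1/504) = -2572835/252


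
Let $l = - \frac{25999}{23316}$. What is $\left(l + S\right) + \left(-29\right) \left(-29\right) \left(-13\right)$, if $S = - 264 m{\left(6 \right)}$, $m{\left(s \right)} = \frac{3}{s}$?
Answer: $- \frac{258017539}{23316} \approx -11066.0$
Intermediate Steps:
$l = - \frac{25999}{23316}$ ($l = \left(-25999\right) \frac{1}{23316} = - \frac{25999}{23316} \approx -1.1151$)
$S = -132$ ($S = - 264 \cdot \frac{3}{6} = - 264 \cdot 3 \cdot \frac{1}{6} = \left(-264\right) \frac{1}{2} = -132$)
$\left(l + S\right) + \left(-29\right) \left(-29\right) \left(-13\right) = \left(- \frac{25999}{23316} - 132\right) + \left(-29\right) \left(-29\right) \left(-13\right) = - \frac{3103711}{23316} + 841 \left(-13\right) = - \frac{3103711}{23316} - 10933 = - \frac{258017539}{23316}$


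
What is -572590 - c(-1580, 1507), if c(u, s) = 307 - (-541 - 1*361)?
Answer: -573799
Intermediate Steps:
c(u, s) = 1209 (c(u, s) = 307 - (-541 - 361) = 307 - 1*(-902) = 307 + 902 = 1209)
-572590 - c(-1580, 1507) = -572590 - 1*1209 = -572590 - 1209 = -573799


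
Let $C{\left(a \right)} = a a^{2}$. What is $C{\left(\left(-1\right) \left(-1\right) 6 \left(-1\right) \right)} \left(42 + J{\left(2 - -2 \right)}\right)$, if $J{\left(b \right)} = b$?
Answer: $-9936$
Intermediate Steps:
$C{\left(a \right)} = a^{3}$
$C{\left(\left(-1\right) \left(-1\right) 6 \left(-1\right) \right)} \left(42 + J{\left(2 - -2 \right)}\right) = \left(\left(-1\right) \left(-1\right) 6 \left(-1\right)\right)^{3} \left(42 + \left(2 - -2\right)\right) = \left(1 \left(-6\right)\right)^{3} \left(42 + \left(2 + 2\right)\right) = \left(-6\right)^{3} \left(42 + 4\right) = \left(-216\right) 46 = -9936$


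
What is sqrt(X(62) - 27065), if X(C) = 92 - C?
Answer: I*sqrt(27035) ≈ 164.42*I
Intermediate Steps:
sqrt(X(62) - 27065) = sqrt((92 - 1*62) - 27065) = sqrt((92 - 62) - 27065) = sqrt(30 - 27065) = sqrt(-27035) = I*sqrt(27035)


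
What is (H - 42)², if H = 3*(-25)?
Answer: 13689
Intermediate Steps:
H = -75
(H - 42)² = (-75 - 42)² = (-117)² = 13689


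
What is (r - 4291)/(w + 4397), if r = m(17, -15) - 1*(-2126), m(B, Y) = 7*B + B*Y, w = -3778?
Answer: -2301/619 ≈ -3.7173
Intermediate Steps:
r = 1990 (r = 17*(7 - 15) - 1*(-2126) = 17*(-8) + 2126 = -136 + 2126 = 1990)
(r - 4291)/(w + 4397) = (1990 - 4291)/(-3778 + 4397) = -2301/619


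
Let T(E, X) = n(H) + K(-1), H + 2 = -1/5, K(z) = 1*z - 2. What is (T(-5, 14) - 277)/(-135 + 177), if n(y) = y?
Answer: -1411/210 ≈ -6.7190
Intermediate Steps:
K(z) = -2 + z (K(z) = z - 2 = -2 + z)
H = -11/5 (H = -2 - 1/5 = -2 - 1*⅕ = -2 - ⅕ = -11/5 ≈ -2.2000)
T(E, X) = -26/5 (T(E, X) = -11/5 + (-2 - 1) = -11/5 - 3 = -26/5)
(T(-5, 14) - 277)/(-135 + 177) = (-26/5 - 277)/(-135 + 177) = -1411/5/42 = -1411/5*1/42 = -1411/210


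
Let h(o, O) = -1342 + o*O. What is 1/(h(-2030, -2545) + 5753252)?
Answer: 1/10918260 ≈ 9.1590e-8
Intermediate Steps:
h(o, O) = -1342 + O*o
1/(h(-2030, -2545) + 5753252) = 1/((-1342 - 2545*(-2030)) + 5753252) = 1/((-1342 + 5166350) + 5753252) = 1/(5165008 + 5753252) = 1/10918260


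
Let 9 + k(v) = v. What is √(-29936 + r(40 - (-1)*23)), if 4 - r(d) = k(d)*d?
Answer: I*√33334 ≈ 182.58*I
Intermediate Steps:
k(v) = -9 + v
r(d) = 4 - d*(-9 + d) (r(d) = 4 - (-9 + d)*d = 4 - d*(-9 + d))
√(-29936 + r(40 - (-1)*23)) = √(-29936 + (4 - (40 - (-1)*23)*(-9 + (40 - (-1)*23)))) = √(-29936 + (4 - (40 - 1*(-23))*(-9 + (40 - 1*(-23))))) = √(-29936 + (4 - (40 + 23)*(-9 + (40 + 23)))) = √(-29936 + (4 - 1*63*(-9 + 63))) = √(-29936 + (4 - 1*63*54)) = √(-29936 + (4 - 3402)) = √(-29936 - 3398) = √(-33334) = I*√33334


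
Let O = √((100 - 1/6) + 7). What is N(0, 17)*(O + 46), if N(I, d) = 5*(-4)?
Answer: -920 - 10*√3846/3 ≈ -1126.7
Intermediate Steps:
O = √3846/6 (O = √((100 - 1*⅙) + 7) = √((100 - ⅙) + 7) = √(599/6 + 7) = √(641/6) = √3846/6 ≈ 10.336)
N(I, d) = -20
N(0, 17)*(O + 46) = -20*(√3846/6 + 46) = -20*(46 + √3846/6) = -920 - 10*√3846/3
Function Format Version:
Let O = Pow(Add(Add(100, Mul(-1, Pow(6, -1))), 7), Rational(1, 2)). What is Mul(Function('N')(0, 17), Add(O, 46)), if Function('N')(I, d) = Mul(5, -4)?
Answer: Add(-920, Mul(Rational(-10, 3), Pow(3846, Rational(1, 2)))) ≈ -1126.7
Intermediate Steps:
O = Mul(Rational(1, 6), Pow(3846, Rational(1, 2))) (O = Pow(Add(Add(100, Mul(-1, Rational(1, 6))), 7), Rational(1, 2)) = Pow(Add(Add(100, Rational(-1, 6)), 7), Rational(1, 2)) = Pow(Add(Rational(599, 6), 7), Rational(1, 2)) = Pow(Rational(641, 6), Rational(1, 2)) = Mul(Rational(1, 6), Pow(3846, Rational(1, 2))) ≈ 10.336)
Function('N')(I, d) = -20
Mul(Function('N')(0, 17), Add(O, 46)) = Mul(-20, Add(Mul(Rational(1, 6), Pow(3846, Rational(1, 2))), 46)) = Mul(-20, Add(46, Mul(Rational(1, 6), Pow(3846, Rational(1, 2))))) = Add(-920, Mul(Rational(-10, 3), Pow(3846, Rational(1, 2))))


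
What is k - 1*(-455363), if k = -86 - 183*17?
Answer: 452166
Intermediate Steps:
k = -3197 (k = -86 - 3111 = -3197)
k - 1*(-455363) = -3197 - 1*(-455363) = -3197 + 455363 = 452166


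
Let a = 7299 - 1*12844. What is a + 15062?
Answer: 9517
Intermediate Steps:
a = -5545 (a = 7299 - 12844 = -5545)
a + 15062 = -5545 + 15062 = 9517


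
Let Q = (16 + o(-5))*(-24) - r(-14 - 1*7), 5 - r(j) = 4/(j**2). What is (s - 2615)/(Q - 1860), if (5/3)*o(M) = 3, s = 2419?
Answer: 432180/5054281 ≈ 0.085508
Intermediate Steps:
o(M) = 9/5 (o(M) = (3/5)*3 = 9/5)
r(j) = 5 - 4/j**2 (r(j) = 5 - 4/(j**2) = 5 - 4/j**2)
Q = -952981/2205 (Q = (16 + 9/5)*(-24) - (5 - 4/(-14 - 1*7)**2) = (89/5)*(-24) - (5 - 4/(-14 - 7)**2) = -2136/5 - (5 - 4/(-21)**2) = -2136/5 - (5 - 4*1/441) = -2136/5 - (5 - 4/441) = -2136/5 - 1*2201/441 = -2136/5 - 2201/441 = -952981/2205 ≈ -432.19)
(s - 2615)/(Q - 1860) = (2419 - 2615)/(-952981/2205 - 1860) = -196/(-5054281/2205) = -196*(-2205/5054281) = 432180/5054281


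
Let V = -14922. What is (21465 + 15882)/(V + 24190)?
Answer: 37347/9268 ≈ 4.0297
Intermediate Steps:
(21465 + 15882)/(V + 24190) = (21465 + 15882)/(-14922 + 24190) = 37347/9268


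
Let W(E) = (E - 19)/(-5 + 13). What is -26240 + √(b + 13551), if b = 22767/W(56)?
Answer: -26240 + 3*√2810039/37 ≈ -26104.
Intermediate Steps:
W(E) = -19/8 + E/8 (W(E) = (-19 + E)/8 = (-19 + E)*(⅛) = -19/8 + E/8)
b = 182136/37 (b = 22767/(-19/8 + (⅛)*56) = 22767/(-19/8 + 7) = 22767/(37/8) = 22767*(8/37) = 182136/37 ≈ 4922.6)
-26240 + √(b + 13551) = -26240 + √(182136/37 + 13551) = -26240 + √(683523/37) = -26240 + 3*√2810039/37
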